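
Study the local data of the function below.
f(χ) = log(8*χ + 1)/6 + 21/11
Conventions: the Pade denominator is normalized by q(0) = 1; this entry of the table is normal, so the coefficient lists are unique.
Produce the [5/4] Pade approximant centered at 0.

Taylor coefficients needed (expand at 0): a_0 = 21/11, a_1 = 4/3, a_2 = -16/3, a_3 = 256/9, a_4 = -512/3, a_5 = 16384/15, a_6 = -65536/9, a_7 = 1048576/21, a_8 = -1048576/3, a_9 = 67108864/27.
Write the denominator as Q(χ) = 1 + q1*χ + q2*χ^2 + q3*χ^3 + q4*χ^4. Requiring Q*f - P = O(χ^10) with deg P <= 5 kills the coefficients of χ^6..χ^9 in Q*f:
  χ^6: a_6 + q1*a_5 + q2*a_4 + q3*a_3 + q4*a_2 = 0, i.e. -65536/9 + (16384/15)*q1 + (-512/3)*q2 + (256/9)*q3 + (-16/3)*q4 = 0.
  χ^7: a_7 + q1*a_6 + q2*a_5 + q3*a_4 + q4*a_3 = 0, i.e. 1048576/21 + (-65536/9)*q1 + (16384/15)*q2 + (-512/3)*q3 + (256/9)*q4 = 0.
  χ^8: a_8 + q1*a_7 + q2*a_6 + q3*a_5 + q4*a_4 = 0, i.e. -1048576/3 + (1048576/21)*q1 + (-65536/9)*q2 + (16384/15)*q3 + (-512/3)*q4 = 0.
  χ^9: a_9 + q1*a_8 + q2*a_7 + q3*a_6 + q4*a_5 = 0, i.e. 67108864/27 + (-1048576/3)*q1 + (1048576/21)*q2 + (-65536/9)*q3 + (16384/15)*q4 = 0.
Solving this linear system: q1 = 160/9, q2 = 320/3, q3 = 5120/21, q4 = 10240/63.
The numerator is Q*f truncated at degree 5: P0 = a_0 = 21/11; P1 = a_1 + q1*a_0 = 388/11; P2 = a_2 + q1*a_1 + q2*a_0 = 65936/297; P3 = a_3 + q1*a_2 + q2*a_1 + q3*a_0 = 160768/297; P4 = a_4 + q1*a_3 + q2*a_2 + q3*a_1 + q4*a_0 = 2504192/6237; P5 = a_5 + q1*a_4 + q2*a_3 + q3*a_2 + q4*a_1 = 8192/945.

The Pade approximant has numerator coefficients [21/11, 388/11, 65936/297, 160768/297, 2504192/6237, 8192/945]; denominator coefficients [1, 160/9, 320/3, 5120/21, 10240/63].


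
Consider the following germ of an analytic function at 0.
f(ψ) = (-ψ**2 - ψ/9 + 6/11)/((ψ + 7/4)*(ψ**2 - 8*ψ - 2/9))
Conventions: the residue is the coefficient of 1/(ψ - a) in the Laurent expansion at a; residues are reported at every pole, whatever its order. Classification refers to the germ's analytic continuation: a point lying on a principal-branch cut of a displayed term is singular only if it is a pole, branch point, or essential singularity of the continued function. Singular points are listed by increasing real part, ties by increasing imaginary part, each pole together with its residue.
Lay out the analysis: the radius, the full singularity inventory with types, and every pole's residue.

Radius of convergence at 0: -4 + (1/3)*sqrt(146).
At -7/4: a pole of order 1; residue -3679/26675.
At 4 - (1/3)*sqrt(146): a pole of order 1; residue -11498/26675 + (189308/5841825)*sqrt(146).
At 4 + (1/3)*sqrt(146): a pole of order 1; residue -11498/26675 - (189308/5841825)*sqrt(146).

Denominator factor (ψ**2 - 8*ψ - 2/9): discriminant 584/9, real irrational roots 4 + (1/3)*sqrt(146) and 4 - (1/3)*sqrt(146); poles of order 1, moduli 4 + (1/3)*sqrt(146) and -4 + (1/3)*sqrt(146).
Denominator factor (ψ + 7/4): pole of order 1 at -7/4, modulus 7/4.
The radius of convergence is the smallest modulus among the singular points: -4 + (1/3)*sqrt(146).
At the order-1 pole -7/4 set g(ψ) = (ψ - (-7/4))*f(ψ) = (-ψ**2 - ψ/9 + 6/11)/(ψ**2 - 8*ψ - 2/9).
Simple pole: residue = g(a) at a = -7/4, which is -3679/26675.
The factor ψ**2 - 8*ψ - 2/9 splits as (ψ - a)(ψ - a') with a = 4 - (1/3)*sqrt(146), a' = 4 + (1/3)*sqrt(146). At the order-1 pole a set g(ψ) = (ψ - a)*f(ψ) = [(-ψ**2 - ψ/9 + 6/11)/(ψ + 7/4)] / (ψ - a').
Simple pole: residue = g(a) at a = 4 - (1/3)*sqrt(146), which is -11498/26675 + (189308/5841825)*sqrt(146).
The factor ψ**2 - 8*ψ - 2/9 splits as (ψ - a)(ψ - a') with a = 4 + (1/3)*sqrt(146), a' = 4 - (1/3)*sqrt(146). At the order-1 pole a set g(ψ) = (ψ - a)*f(ψ) = [(-ψ**2 - ψ/9 + 6/11)/(ψ + 7/4)] / (ψ - a').
Simple pole: residue = g(a) at a = 4 + (1/3)*sqrt(146), which is -11498/26675 - (189308/5841825)*sqrt(146).
List the singular points by increasing real part (a conjugate pair: the negative imaginary part first).


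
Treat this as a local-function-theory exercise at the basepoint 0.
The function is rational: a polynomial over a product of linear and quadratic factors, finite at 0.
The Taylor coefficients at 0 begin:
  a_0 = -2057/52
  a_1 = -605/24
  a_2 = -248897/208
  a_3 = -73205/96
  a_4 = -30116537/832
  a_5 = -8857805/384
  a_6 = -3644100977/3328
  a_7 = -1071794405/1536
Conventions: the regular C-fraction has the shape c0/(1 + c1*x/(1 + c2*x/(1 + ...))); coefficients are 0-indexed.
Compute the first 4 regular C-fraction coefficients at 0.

Taylor coefficients (read off): a_0 = -2057/52, a_1 = -605/24, a_2 = -248897/208, a_3 = -73205/96.
c0 = a_0 = -2057/52. Peel one level at a time: if S = 1 + c*x/S' with S'(0) = 1, then c is the x-coefficient of S and S' = c*x/(S - 1).
S_1 = c0/f = 1 + (-65/102)*x + (-77624/2601)*x^2 + ...; c1 = -65/102.
S_2 = c1*x/(S_1 - 1) = 1 + (-155248/3315)*x + (9392504/4225)*x^2 + ...; c2 = -155248/3315.
S_3 = c2*x/(S_2 - 1) = 1 + (6171/130)*x + ...; c3 = 6171/130.

The regular C-fraction coefficients are [-2057/52, -65/102, -155248/3315, 6171/130].


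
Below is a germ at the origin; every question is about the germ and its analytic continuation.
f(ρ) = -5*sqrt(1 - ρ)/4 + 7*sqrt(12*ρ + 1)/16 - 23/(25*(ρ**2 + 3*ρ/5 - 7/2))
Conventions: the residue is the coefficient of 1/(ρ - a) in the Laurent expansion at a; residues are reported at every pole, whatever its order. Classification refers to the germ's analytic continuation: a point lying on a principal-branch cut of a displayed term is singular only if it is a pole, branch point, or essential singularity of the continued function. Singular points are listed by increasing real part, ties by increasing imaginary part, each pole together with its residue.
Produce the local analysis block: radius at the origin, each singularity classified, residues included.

Radius of convergence at 0: 1/12.
At -3/10 - (1/10)*sqrt(359): a pole of order 1; residue (23/1795)*sqrt(359).
At -1/12: an algebraic (square-root) branch point.
At 1: an algebraic (square-root) branch point.
At -3/10 + (1/10)*sqrt(359): a pole of order 1; residue -(23/1795)*sqrt(359).

Denominator factor (ρ**2 + 3*ρ/5 - 7/2): discriminant 359/25, real irrational roots -3/10 + (1/10)*sqrt(359) and -3/10 - (1/10)*sqrt(359); poles of order 1, moduli -3/10 + (1/10)*sqrt(359) and 3/10 + (1/10)*sqrt(359).
Branch term (7/16)*sqrt(1 - ρ/(-1/12)): its argument vanishes at ρ = -1/12, a square-root branch point, modulus 1/12.
Branch term (-5/4)*sqrt(1 - ρ/(1)): its argument vanishes at ρ = 1, a square-root branch point, modulus 1.
The radius of convergence is the smallest modulus among the singular points: 1/12.
The branch terms are analytic at -3/10 - (1/10)*sqrt(359) and contribute nothing to the residue; only the rational part matters.
The factor ρ**2 + 3*ρ/5 - 7/2 splits as (ρ - a)(ρ - a') with a = -3/10 - (1/10)*sqrt(359), a' = -3/10 + (1/10)*sqrt(359). At the order-1 pole a set g(ρ) = (ρ - a)*(rational part) = [-23/25] / (ρ - a').
Simple pole: residue = g(a) at a = -3/10 - (1/10)*sqrt(359), which is (23/1795)*sqrt(359).
The branch terms are analytic at -3/10 + (1/10)*sqrt(359) and contribute nothing to the residue; only the rational part matters.
The factor ρ**2 + 3*ρ/5 - 7/2 splits as (ρ - a)(ρ - a') with a = -3/10 + (1/10)*sqrt(359), a' = -3/10 - (1/10)*sqrt(359). At the order-1 pole a set g(ρ) = (ρ - a)*(rational part) = [-23/25] / (ρ - a').
Simple pole: residue = g(a) at a = -3/10 + (1/10)*sqrt(359), which is -(23/1795)*sqrt(359).
List the singular points by increasing real part (a conjugate pair: the negative imaginary part first).


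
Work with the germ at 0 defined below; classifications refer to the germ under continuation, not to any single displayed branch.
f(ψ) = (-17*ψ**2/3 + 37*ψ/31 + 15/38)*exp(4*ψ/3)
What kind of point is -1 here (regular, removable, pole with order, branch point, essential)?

There is no denominator, hence no pole anywhere.
The factor exp(4*ψ/3) is entire.
So the germ continues analytically to -1.

The point is a regular point.


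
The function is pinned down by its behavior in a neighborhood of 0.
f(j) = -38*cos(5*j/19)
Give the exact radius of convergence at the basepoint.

The factor cos(5*j/19) is entire and contributes no finite singular point.
The polynomial part has no poles.
No finite singular points: the Taylor series at 0 converges everywhere.

The radius of convergence is infinite.


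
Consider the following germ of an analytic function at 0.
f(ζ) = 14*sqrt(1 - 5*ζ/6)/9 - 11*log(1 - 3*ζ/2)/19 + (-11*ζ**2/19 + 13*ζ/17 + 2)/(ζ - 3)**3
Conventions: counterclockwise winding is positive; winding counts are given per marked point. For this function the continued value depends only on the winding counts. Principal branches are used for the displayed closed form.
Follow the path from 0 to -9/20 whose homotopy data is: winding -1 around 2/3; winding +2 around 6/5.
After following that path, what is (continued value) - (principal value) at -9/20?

Continued minus principal equals (22/19)*pi*i.

The rational part is single-valued and drops out of the difference; each branch term changes only by its own monodromy.
(14/9)*sqrt(1 - ζ/(6/5)): winding +2 is even, the square root returns to the same sheet, contribution 0.
(-11/19)*log(1 - ζ/(2/3)): each positive loop around 2/3 adds 2*pi*i to the log, so winding -1 contributes (-11/19)*(-1)*2*pi*i = (22/19)*pi*i.
Summing the contributions at ζ = -9/20 gives (22/19)*pi*i.


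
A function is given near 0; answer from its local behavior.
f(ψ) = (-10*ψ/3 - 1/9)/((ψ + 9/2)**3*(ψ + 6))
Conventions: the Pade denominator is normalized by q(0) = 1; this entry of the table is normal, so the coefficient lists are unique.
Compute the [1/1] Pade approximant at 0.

The Pade approximant has numerator coefficients [-4/19683, -27008/4428675]; denominator coefficients [1, 379/450].

Taylor coefficients needed (expand at 0): a_0 = -4/19683, a_1 = -350/59049, a_2 = 2653/531441.
Write the denominator as Q(ψ) = 1 + q1*ψ. Requiring Q*f - P = O(ψ^3) with deg P <= 1 kills the coefficients of ψ^2..ψ^2 in Q*f:
  ψ^2: a_2 + q1*a_1 = 0, i.e. 2653/531441 + (-350/59049)*q1 = 0.
Solving this linear system: q1 = 379/450.
The numerator is Q*f truncated at degree 1: P0 = a_0 = -4/19683; P1 = a_1 + q1*a_0 = -27008/4428675.


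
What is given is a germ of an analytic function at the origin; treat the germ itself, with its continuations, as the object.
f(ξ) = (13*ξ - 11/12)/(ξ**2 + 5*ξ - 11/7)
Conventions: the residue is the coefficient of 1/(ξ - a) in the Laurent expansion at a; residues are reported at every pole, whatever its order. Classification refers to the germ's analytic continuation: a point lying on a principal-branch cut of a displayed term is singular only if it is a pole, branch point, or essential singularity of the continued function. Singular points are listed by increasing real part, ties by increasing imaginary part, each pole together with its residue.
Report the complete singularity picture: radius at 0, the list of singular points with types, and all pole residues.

Radius of convergence at 0: -5/2 + (1/14)*sqrt(1533).
At -5/2 - (1/14)*sqrt(1533): a pole of order 1; residue 13/2 + (401/2628)*sqrt(1533).
At -5/2 + (1/14)*sqrt(1533): a pole of order 1; residue 13/2 - (401/2628)*sqrt(1533).

Denominator factor (ξ**2 + 5*ξ - 11/7): discriminant 219/7, real irrational roots -5/2 + (1/14)*sqrt(1533) and -5/2 - (1/14)*sqrt(1533); poles of order 1, moduli -5/2 + (1/14)*sqrt(1533) and 5/2 + (1/14)*sqrt(1533).
The radius of convergence is the smallest modulus among the singular points: -5/2 + (1/14)*sqrt(1533).
The factor ξ**2 + 5*ξ - 11/7 splits as (ξ - a)(ξ - a') with a = -5/2 - (1/14)*sqrt(1533), a' = -5/2 + (1/14)*sqrt(1533). At the order-1 pole a set g(ξ) = (ξ - a)*f(ξ) = [13*ξ - 11/12] / (ξ - a').
Simple pole: residue = g(a) at a = -5/2 - (1/14)*sqrt(1533), which is 13/2 + (401/2628)*sqrt(1533).
The factor ξ**2 + 5*ξ - 11/7 splits as (ξ - a)(ξ - a') with a = -5/2 + (1/14)*sqrt(1533), a' = -5/2 - (1/14)*sqrt(1533). At the order-1 pole a set g(ξ) = (ξ - a)*f(ξ) = [13*ξ - 11/12] / (ξ - a').
Simple pole: residue = g(a) at a = -5/2 + (1/14)*sqrt(1533), which is 13/2 - (401/2628)*sqrt(1533).
List the singular points by increasing real part (a conjugate pair: the negative imaginary part first).


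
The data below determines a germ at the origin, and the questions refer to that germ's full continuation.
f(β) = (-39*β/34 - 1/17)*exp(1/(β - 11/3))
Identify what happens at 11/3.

The point is an essential singularity.

The exponent 1/(β - (11/3)) has a pole at 11/3, so exp(1/(β - (11/3))) takes every nonzero value near it: an essential singularity (not a pole of any order).


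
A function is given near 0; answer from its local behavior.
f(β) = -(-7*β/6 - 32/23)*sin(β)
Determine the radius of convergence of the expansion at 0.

The factor -sin(β) is entire and contributes no finite singular point.
The polynomial part has no poles.
No finite singular points: the Taylor series at 0 converges everywhere.

The radius of convergence is infinite.


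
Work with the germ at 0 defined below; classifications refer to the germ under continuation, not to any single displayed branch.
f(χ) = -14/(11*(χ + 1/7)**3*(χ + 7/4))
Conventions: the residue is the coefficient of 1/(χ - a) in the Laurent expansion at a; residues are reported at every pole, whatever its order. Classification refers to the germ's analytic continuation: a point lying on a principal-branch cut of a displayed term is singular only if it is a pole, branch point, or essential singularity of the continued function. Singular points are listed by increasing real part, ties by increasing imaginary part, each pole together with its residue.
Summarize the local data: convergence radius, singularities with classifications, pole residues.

Radius of convergence at 0: 1/7.
At -7/4: a pole of order 1; residue 307328/1002375.
At -1/7: a pole of order 3; residue -307328/1002375.

Denominator factor (χ + 7/4): pole of order 1 at -7/4, modulus 7/4.
Denominator factor (χ + 1/7)^3: pole of order 3 at -1/7, modulus 1/7.
The radius of convergence is the smallest modulus among the singular points: 1/7.
At the order-1 pole -7/4 set g(χ) = (χ - (-7/4))*f(χ) = -14/(11*(χ + 1/7)**3).
Simple pole: residue = g(a) at a = -7/4, which is 307328/1002375.
At the order-3 pole -1/7 set g(χ) = (χ - (-1/7))^3*f(χ) = -14/(11*(χ + 7/4)).
Order-3 pole: residue = g''(a)/2; g''(-1/7) = -614656/1002375, so the residue is -307328/1002375.
List the singular points by increasing real part (a conjugate pair: the negative imaginary part first).


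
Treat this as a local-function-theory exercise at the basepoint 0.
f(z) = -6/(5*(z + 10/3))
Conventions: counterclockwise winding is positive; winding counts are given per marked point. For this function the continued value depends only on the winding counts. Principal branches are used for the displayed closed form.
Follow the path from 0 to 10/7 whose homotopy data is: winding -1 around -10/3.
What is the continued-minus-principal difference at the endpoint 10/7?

Continued minus principal equals 0.

The function is rational, hence single-valued: continuing it around any pole returns the same value, so the difference is 0.


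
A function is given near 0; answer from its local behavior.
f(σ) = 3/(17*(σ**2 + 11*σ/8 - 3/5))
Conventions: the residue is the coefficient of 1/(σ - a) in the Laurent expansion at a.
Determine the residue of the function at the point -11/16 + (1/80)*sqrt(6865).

The residue is (24/23341)*sqrt(6865).

The factor σ**2 + 11*σ/8 - 3/5 splits as (σ - a)(σ - a') with a = -11/16 + (1/80)*sqrt(6865), a' = -11/16 - (1/80)*sqrt(6865). At the order-1 pole a set g(σ) = (σ - a)*f(σ) = [3/17] / (σ - a').
Simple pole: residue = g(a) at a = -11/16 + (1/80)*sqrt(6865), which is (24/23341)*sqrt(6865).


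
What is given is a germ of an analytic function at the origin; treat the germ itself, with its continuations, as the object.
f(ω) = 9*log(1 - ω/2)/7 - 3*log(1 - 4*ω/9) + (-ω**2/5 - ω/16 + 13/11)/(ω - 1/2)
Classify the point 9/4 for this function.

The point is a logarithmic branch point.

The term (-3)*log(1 - ω/(9/4)) has argument 1 - 9/4/(9/4) = 0 at 9/4: a logarithmic (infinitely-sheeted) branch point; the remaining terms are analytic or single-valued there.


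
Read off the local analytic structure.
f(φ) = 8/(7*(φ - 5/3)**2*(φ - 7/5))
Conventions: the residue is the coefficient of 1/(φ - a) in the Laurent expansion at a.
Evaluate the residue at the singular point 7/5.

At the order-1 pole 7/5 set g(φ) = (φ - (7/5))*f(φ) = 8/(7*(φ - 5/3)**2).
Simple pole: residue = g(a) at a = 7/5, which is 225/14.

The residue is 225/14.


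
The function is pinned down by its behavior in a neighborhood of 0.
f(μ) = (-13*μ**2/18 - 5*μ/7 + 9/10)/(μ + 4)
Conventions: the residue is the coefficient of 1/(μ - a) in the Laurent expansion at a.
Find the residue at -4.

The residue is -4913/630.

At the order-1 pole -4 set g(μ) = (μ - (-4))*f(μ) = -13*μ**2/18 - 5*μ/7 + 9/10.
Simple pole: residue = g(a) at a = -4, which is -4913/630.


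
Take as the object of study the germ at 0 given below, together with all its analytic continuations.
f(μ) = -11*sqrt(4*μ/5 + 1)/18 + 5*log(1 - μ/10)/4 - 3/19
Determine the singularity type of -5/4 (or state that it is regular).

The term (-11/18)*sqrt(1 - μ/(-5/4)) has argument 1 - -5/4/(-5/4) = 0 at -5/4: a square-root (algebraic, two-sheeted) branch point; the remaining terms are analytic or single-valued there.

The point is an algebraic (square-root) branch point.


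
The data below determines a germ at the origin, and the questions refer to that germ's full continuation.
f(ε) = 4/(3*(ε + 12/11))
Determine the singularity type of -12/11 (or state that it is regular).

The denominator factor ε + 12/11 vanishes at -12/11 and appears to the power 1; the numerator there equals 4/3, nonzero, and no other factor vanishes.
Hence a pole whose order is the multiplicity, 1.

The point is a pole of order 1.


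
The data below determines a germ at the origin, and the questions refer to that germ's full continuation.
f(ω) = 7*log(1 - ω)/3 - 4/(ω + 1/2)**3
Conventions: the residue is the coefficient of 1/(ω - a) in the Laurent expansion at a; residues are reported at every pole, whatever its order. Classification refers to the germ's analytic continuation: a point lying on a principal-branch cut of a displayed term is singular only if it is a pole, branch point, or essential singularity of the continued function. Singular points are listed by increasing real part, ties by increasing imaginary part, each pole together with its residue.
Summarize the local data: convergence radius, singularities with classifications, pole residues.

Radius of convergence at 0: 1/2.
At -1/2: a pole of order 3; residue 0.
At 1: a logarithmic branch point.

Denominator factor (ω + 1/2)^3: pole of order 3 at -1/2, modulus 1/2.
Branch term (7/3)*log(1 - ω/(1)): its argument vanishes at ω = 1, a logarithmic branch point, modulus 1.
The radius of convergence is the smallest modulus among the singular points: 1/2.
The branch term is analytic at -1/2 and contributes nothing to the residue; only the rational part matters.
At the order-3 pole -1/2 set g(ω) = (ω - (-1/2))^3*(rational part) = -4.
Order-3 pole: residue = g''(a)/2; g''(-1/2) = 0, so the residue is 0.
List the singular points by increasing real part (a conjugate pair: the negative imaginary part first).


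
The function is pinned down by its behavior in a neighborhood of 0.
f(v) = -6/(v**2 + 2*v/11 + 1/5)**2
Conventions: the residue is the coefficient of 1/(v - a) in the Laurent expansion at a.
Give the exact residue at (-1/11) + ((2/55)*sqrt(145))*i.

The factor v**2 + 2*v/11 + 1/5 splits as (v - a)(v - a') with a = (-1/11) + ((2/55)*sqrt(145))*i, a' = (-1/11) - ((2/55)*sqrt(145))*i. At the order-2 pole a set g(v) = (v - a)^2*f(v) = [-6] / (v - a')^2.
Order-2 pole: residue = g'(a); g'((-1/11) + ((2/55)*sqrt(145))*i) = ((19965/13456)*sqrt(145))*i, so the residue is ((19965/13456)*sqrt(145))*i.

The residue is ((19965/13456)*sqrt(145))*i.


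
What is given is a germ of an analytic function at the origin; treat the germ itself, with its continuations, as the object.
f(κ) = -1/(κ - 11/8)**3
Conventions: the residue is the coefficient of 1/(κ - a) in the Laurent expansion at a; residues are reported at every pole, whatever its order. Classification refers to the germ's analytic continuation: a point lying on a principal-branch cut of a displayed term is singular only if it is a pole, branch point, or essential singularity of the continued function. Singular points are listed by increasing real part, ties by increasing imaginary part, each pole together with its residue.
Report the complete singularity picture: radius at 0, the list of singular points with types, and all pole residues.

Denominator factor (κ - 11/8)^3: pole of order 3 at 11/8, modulus 11/8.
The radius of convergence is the smallest modulus among the singular points: 11/8.
At the order-3 pole 11/8 set g(κ) = (κ - (11/8))^3*f(κ) = -1.
Order-3 pole: residue = g''(a)/2; g''(11/8) = 0, so the residue is 0.

Radius of convergence at 0: 11/8.
At 11/8: a pole of order 3; residue 0.


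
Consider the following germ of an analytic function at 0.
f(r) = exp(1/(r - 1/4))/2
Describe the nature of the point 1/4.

The point is an essential singularity.

The exponent 1/(r - (1/4)) has a pole at 1/4, so exp(1/(r - (1/4))) takes every nonzero value near it: an essential singularity (not a pole of any order).


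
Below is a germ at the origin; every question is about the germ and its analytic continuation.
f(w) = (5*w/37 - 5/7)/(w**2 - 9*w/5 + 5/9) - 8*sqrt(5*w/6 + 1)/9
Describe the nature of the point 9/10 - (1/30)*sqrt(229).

The denominator factor w**2 - 9*w/5 + 5/9 vanishes at 9/10 - (1/30)*sqrt(229) and appears to the power 1; the numerator there equals -307/518 - (1/222)*sqrt(229), nonzero, and no other factor vanishes.
The branch terms are analytic at this point.
Hence a pole whose order is the multiplicity, 1.

The point is a pole of order 1.


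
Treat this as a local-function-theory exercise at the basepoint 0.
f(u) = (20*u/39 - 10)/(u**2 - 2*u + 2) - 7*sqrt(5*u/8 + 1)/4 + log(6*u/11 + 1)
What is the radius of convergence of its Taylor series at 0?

Denominator factor (u**2 - 2*u + 2): discriminant -4, complex-conjugate roots (1) + (1)*i and (1) - (1)*i; poles of order 1, moduli sqrt(2) and sqrt(2).
Branch term (-7/4)*sqrt(1 - u/(-8/5)): its argument vanishes at u = -8/5, a square-root branch point, modulus 8/5.
Branch term (1)*log(1 - u/(-11/6)): its argument vanishes at u = -11/6, a logarithmic branch point, modulus 11/6.
The radius of convergence is the smallest modulus among the singular points: sqrt(2).

The radius of convergence is sqrt(2).


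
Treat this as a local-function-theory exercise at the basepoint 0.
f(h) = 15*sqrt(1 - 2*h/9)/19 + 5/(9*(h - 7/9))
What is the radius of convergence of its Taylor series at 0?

Denominator factor (h - 7/9): pole of order 1 at 7/9, modulus 7/9.
Branch term (15/19)*sqrt(1 - h/(9/2)): its argument vanishes at h = 9/2, a square-root branch point, modulus 9/2.
The radius of convergence is the smallest modulus among the singular points: 7/9.

The radius of convergence is 7/9.


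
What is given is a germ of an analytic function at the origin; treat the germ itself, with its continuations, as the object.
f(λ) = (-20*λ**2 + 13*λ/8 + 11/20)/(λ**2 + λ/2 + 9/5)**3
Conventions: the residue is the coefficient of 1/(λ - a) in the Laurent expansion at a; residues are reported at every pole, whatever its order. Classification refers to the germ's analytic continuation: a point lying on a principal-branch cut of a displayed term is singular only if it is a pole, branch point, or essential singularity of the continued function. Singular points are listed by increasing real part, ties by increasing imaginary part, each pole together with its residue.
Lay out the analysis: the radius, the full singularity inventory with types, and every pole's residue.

Radius of convergence at 0: (3/5)*sqrt(5).
At (-1/4) - ((1/20)*sqrt(695))*i: a pole of order 3; residue -((60910/2685619)*sqrt(695))*i.
At (-1/4) + ((1/20)*sqrt(695))*i: a pole of order 3; residue ((60910/2685619)*sqrt(695))*i.

Denominator factor (λ**2 + λ/2 + 9/5)^3: discriminant -139/20, complex-conjugate roots (-1/4) + ((1/20)*sqrt(695))*i and (-1/4) - ((1/20)*sqrt(695))*i; poles of order 3, moduli (3/5)*sqrt(5) and (3/5)*sqrt(5).
The radius of convergence is the smallest modulus among the singular points: (3/5)*sqrt(5).
The factor λ**2 + λ/2 + 9/5 splits as (λ - a)(λ - a') with a = (-1/4) - ((1/20)*sqrt(695))*i, a' = (-1/4) + ((1/20)*sqrt(695))*i. At the order-3 pole a set g(λ) = (λ - a)^3*f(λ) = [-20*λ**2 + 13*λ/8 + 11/20] / (λ - a')^3.
Order-3 pole: residue = g''(a)/2; g''((-1/4) - ((1/20)*sqrt(695))*i) = -((121820/2685619)*sqrt(695))*i, so the residue is -((60910/2685619)*sqrt(695))*i.
The factor λ**2 + λ/2 + 9/5 splits as (λ - a)(λ - a') with a = (-1/4) + ((1/20)*sqrt(695))*i, a' = (-1/4) - ((1/20)*sqrt(695))*i. At the order-3 pole a set g(λ) = (λ - a)^3*f(λ) = [-20*λ**2 + 13*λ/8 + 11/20] / (λ - a')^3.
Order-3 pole: residue = g''(a)/2; g''((-1/4) + ((1/20)*sqrt(695))*i) = ((121820/2685619)*sqrt(695))*i, so the residue is ((60910/2685619)*sqrt(695))*i.
List the singular points by increasing real part (a conjugate pair: the negative imaginary part first).


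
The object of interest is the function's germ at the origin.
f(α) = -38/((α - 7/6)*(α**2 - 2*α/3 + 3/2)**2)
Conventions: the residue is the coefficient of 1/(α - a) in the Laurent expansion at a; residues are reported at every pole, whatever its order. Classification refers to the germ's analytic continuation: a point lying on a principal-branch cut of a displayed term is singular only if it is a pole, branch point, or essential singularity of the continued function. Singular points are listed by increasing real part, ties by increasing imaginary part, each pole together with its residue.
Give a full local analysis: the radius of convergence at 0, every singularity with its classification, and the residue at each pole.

Radius of convergence at 0: 7/6.
At (1/3) - ((5/6)*sqrt(2))*i: a pole of order 2; residue (2736/625) + ((2394/625)*sqrt(2))*i.
At (1/3) + ((5/6)*sqrt(2))*i: a pole of order 2; residue (2736/625) - ((2394/625)*sqrt(2))*i.
At 7/6: a pole of order 1; residue -5472/625.

Denominator factor (α - 7/6): pole of order 1 at 7/6, modulus 7/6.
Denominator factor (α**2 - 2*α/3 + 3/2)^2: discriminant -50/9, complex-conjugate roots (1/3) + ((5/6)*sqrt(2))*i and (1/3) - ((5/6)*sqrt(2))*i; poles of order 2, moduli (1/2)*sqrt(6) and (1/2)*sqrt(6).
The radius of convergence is the smallest modulus among the singular points: 7/6.
The factor α**2 - 2*α/3 + 3/2 splits as (α - a)(α - a') with a = (1/3) - ((5/6)*sqrt(2))*i, a' = (1/3) + ((5/6)*sqrt(2))*i. At the order-2 pole a set g(α) = (α - a)^2*f(α) = [-38/(α - 7/6)] / (α - a')^2.
Order-2 pole: residue = g'(a); g'((1/3) - ((5/6)*sqrt(2))*i) = (2736/625) + ((2394/625)*sqrt(2))*i, so the residue is (2736/625) + ((2394/625)*sqrt(2))*i.
The factor α**2 - 2*α/3 + 3/2 splits as (α - a)(α - a') with a = (1/3) + ((5/6)*sqrt(2))*i, a' = (1/3) - ((5/6)*sqrt(2))*i. At the order-2 pole a set g(α) = (α - a)^2*f(α) = [-38/(α - 7/6)] / (α - a')^2.
Order-2 pole: residue = g'(a); g'((1/3) + ((5/6)*sqrt(2))*i) = (2736/625) - ((2394/625)*sqrt(2))*i, so the residue is (2736/625) - ((2394/625)*sqrt(2))*i.
At the order-1 pole 7/6 set g(α) = (α - (7/6))*f(α) = -38/(α**2 - 2*α/3 + 3/2)**2.
Simple pole: residue = g(a) at a = 7/6, which is -5472/625.
List the singular points by increasing real part (a conjugate pair: the negative imaginary part first).


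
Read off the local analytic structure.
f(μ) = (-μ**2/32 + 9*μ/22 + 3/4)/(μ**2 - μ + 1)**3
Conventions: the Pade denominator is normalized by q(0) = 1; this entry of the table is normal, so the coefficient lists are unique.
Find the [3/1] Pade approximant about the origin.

Taylor coefficients needed (expand at 0): a_0 = 3/4, a_1 = 117/44, a_2 = 1213/352, a_3 = -129/352, a_4 = -2697/352.
Write the denominator as Q(μ) = 1 + q1*μ. Requiring Q*f - P = O(μ^5) with deg P <= 3 kills the coefficients of μ^4..μ^4 in Q*f:
  μ^4: a_4 + q1*a_3 = 0, i.e. -2697/352 + (-129/352)*q1 = 0.
Solving this linear system: q1 = -899/43.
The numerator is Q*f truncated at degree 3: P0 = a_0 = 3/4; P1 = a_1 + q1*a_0 = -6159/473; P2 = a_2 + q1*a_1 = -71755/1376; P3 = a_3 + q1*a_2 = -548017/7568.

The Pade approximant has numerator coefficients [3/4, -6159/473, -71755/1376, -548017/7568]; denominator coefficients [1, -899/43].


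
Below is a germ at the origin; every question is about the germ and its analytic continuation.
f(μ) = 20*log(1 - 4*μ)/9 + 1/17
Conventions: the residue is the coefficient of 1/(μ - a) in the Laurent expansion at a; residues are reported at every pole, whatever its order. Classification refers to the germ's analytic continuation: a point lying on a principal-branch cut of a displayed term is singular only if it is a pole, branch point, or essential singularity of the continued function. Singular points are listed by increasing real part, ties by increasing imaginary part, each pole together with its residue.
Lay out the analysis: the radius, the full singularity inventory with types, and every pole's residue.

Branch term (20/9)*log(1 - μ/(1/4)): its argument vanishes at μ = 1/4, a logarithmic branch point, modulus 1/4.
The radius of convergence is the smallest modulus among the singular points: 1/4.

Radius of convergence at 0: 1/4.
At 1/4: a logarithmic branch point.


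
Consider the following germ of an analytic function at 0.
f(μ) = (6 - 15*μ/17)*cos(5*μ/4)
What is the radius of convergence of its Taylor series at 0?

The radius of convergence is infinite.

The factor cos(5*μ/4) is entire and contributes no finite singular point.
The polynomial part has no poles.
No finite singular points: the Taylor series at 0 converges everywhere.


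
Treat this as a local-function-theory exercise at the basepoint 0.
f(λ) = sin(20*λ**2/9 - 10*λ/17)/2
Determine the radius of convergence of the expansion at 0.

The factor -sin(20*λ**2/9 - 10*λ/17) is entire and contributes no finite singular point.
The polynomial part has no poles.
No finite singular points: the Taylor series at 0 converges everywhere.

The radius of convergence is infinite.


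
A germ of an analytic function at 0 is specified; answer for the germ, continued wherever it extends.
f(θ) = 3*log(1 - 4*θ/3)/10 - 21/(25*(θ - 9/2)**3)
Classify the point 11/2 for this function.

The point is a regular point.

Denominator factors: θ - 9/2 = 1 at θ = 11/2 — none vanishes.
Branch term log(1 - θ/(3/4)): argument at 11/2 is -19/3, nonzero, so 11/2 is not its branch point (a point on a principal cut is still regular for the continued germ).
So the germ continues analytically to 11/2.


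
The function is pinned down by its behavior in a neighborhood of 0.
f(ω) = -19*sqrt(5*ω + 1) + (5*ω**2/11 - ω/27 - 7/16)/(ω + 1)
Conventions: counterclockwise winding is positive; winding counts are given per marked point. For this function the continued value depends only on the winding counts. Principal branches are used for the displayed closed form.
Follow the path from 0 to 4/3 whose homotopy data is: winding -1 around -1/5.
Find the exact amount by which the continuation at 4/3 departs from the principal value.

Continued minus principal equals (38/3)*sqrt(69).

The rational part is single-valued and drops out of the difference; each branch term changes only by its own monodromy.
(-19)*sqrt(1 - ω/(-1/5)): winding -1 is odd, the square root flips sign, contributing -2*(-19)*sqrt(1 - (4/3)/(-1/5)) = -2*(-19)*sqrt(23/3) = (38/3)*sqrt(69).
Summing the contributions at ω = 4/3 gives (38/3)*sqrt(69).


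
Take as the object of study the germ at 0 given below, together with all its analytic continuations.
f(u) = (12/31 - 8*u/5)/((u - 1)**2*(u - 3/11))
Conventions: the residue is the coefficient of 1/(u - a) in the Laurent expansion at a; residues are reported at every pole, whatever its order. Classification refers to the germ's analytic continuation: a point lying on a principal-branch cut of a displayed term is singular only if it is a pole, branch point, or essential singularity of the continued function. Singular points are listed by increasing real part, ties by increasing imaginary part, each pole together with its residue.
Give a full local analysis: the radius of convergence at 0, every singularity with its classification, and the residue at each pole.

Radius of convergence at 0: 3/11.
At 3/11: a pole of order 1; residue -231/2480.
At 1: a pole of order 2; residue 231/2480.

Denominator factor (u - 1)^2: pole of order 2 at 1, modulus 1.
Denominator factor (u - 3/11): pole of order 1 at 3/11, modulus 3/11.
The radius of convergence is the smallest modulus among the singular points: 3/11.
At the order-1 pole 3/11 set g(u) = (u - (3/11))*f(u) = (12/31 - 8*u/5)/(u - 1)**2.
Simple pole: residue = g(a) at a = 3/11, which is -231/2480.
At the order-2 pole 1 set g(u) = (u - (1))^2*f(u) = (12/31 - 8*u/5)/(u - 3/11).
Order-2 pole: residue = g'(a); g'(1) = 231/2480, so the residue is 231/2480.
List the singular points by increasing real part (a conjugate pair: the negative imaginary part first).


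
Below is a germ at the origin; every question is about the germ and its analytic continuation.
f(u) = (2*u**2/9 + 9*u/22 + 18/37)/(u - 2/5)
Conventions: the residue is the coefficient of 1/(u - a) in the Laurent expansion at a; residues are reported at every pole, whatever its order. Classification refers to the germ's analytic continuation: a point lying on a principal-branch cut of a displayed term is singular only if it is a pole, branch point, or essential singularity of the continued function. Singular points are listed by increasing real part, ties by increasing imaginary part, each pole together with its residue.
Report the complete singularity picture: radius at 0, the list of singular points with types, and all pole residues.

Radius of convergence at 0: 2/5.
At 2/5: a pole of order 1; residue 62791/91575.

Denominator factor (u - 2/5): pole of order 1 at 2/5, modulus 2/5.
The radius of convergence is the smallest modulus among the singular points: 2/5.
At the order-1 pole 2/5 set g(u) = (u - (2/5))*f(u) = 2*u**2/9 + 9*u/22 + 18/37.
Simple pole: residue = g(a) at a = 2/5, which is 62791/91575.


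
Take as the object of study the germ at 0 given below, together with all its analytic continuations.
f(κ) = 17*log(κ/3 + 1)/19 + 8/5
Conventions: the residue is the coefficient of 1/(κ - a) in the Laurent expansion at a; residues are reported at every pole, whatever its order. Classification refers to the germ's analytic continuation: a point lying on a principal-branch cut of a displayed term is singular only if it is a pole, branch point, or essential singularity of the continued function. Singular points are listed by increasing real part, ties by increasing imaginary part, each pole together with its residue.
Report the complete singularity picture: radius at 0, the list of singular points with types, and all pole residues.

Radius of convergence at 0: 3.
At -3: a logarithmic branch point.

Branch term (17/19)*log(1 - κ/(-3)): its argument vanishes at κ = -3, a logarithmic branch point, modulus 3.
The radius of convergence is the smallest modulus among the singular points: 3.


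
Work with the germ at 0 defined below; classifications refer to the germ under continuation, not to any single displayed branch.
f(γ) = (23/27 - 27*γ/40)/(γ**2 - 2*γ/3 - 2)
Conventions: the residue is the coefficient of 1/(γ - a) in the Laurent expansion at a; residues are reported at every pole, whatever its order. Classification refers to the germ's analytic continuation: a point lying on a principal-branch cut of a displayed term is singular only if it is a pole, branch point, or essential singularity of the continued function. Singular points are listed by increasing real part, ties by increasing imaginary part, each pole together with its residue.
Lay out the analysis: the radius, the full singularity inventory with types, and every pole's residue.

Radius of convergence at 0: -1/3 + (1/3)*sqrt(19).
At 1/3 - (1/3)*sqrt(19): a pole of order 1; residue -27/80 - (677/13680)*sqrt(19).
At 1/3 + (1/3)*sqrt(19): a pole of order 1; residue -27/80 + (677/13680)*sqrt(19).

Denominator factor (γ**2 - 2*γ/3 - 2): discriminant 76/9, real irrational roots 1/3 + (1/3)*sqrt(19) and 1/3 - (1/3)*sqrt(19); poles of order 1, moduli 1/3 + (1/3)*sqrt(19) and -1/3 + (1/3)*sqrt(19).
The radius of convergence is the smallest modulus among the singular points: -1/3 + (1/3)*sqrt(19).
The factor γ**2 - 2*γ/3 - 2 splits as (γ - a)(γ - a') with a = 1/3 - (1/3)*sqrt(19), a' = 1/3 + (1/3)*sqrt(19). At the order-1 pole a set g(γ) = (γ - a)*f(γ) = [23/27 - 27*γ/40] / (γ - a').
Simple pole: residue = g(a) at a = 1/3 - (1/3)*sqrt(19), which is -27/80 - (677/13680)*sqrt(19).
The factor γ**2 - 2*γ/3 - 2 splits as (γ - a)(γ - a') with a = 1/3 + (1/3)*sqrt(19), a' = 1/3 - (1/3)*sqrt(19). At the order-1 pole a set g(γ) = (γ - a)*f(γ) = [23/27 - 27*γ/40] / (γ - a').
Simple pole: residue = g(a) at a = 1/3 + (1/3)*sqrt(19), which is -27/80 + (677/13680)*sqrt(19).
List the singular points by increasing real part (a conjugate pair: the negative imaginary part first).


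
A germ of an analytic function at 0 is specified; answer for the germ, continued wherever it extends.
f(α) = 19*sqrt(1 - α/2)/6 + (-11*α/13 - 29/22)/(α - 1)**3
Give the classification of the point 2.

The term (19/6)*sqrt(1 - α/(2)) has argument 1 - 2/(2) = 0 at 2: a square-root (algebraic, two-sheeted) branch point; the remaining terms are analytic or single-valued there.

The point is an algebraic (square-root) branch point.


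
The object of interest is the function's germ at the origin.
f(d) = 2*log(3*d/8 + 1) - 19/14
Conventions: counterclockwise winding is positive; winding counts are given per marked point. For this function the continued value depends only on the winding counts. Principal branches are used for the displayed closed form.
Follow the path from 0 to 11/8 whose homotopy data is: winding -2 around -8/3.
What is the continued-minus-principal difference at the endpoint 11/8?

The rational part is single-valued and drops out of the difference; each branch term changes only by its own monodromy.
(2)*log(1 - d/(-8/3)): each positive loop around -8/3 adds 2*pi*i to the log, so winding -2 contributes (2)*(-2)*2*pi*i = -(8)*pi*i.
Summing the contributions at d = 11/8 gives -(8)*pi*i.

Continued minus principal equals -(8)*pi*i.


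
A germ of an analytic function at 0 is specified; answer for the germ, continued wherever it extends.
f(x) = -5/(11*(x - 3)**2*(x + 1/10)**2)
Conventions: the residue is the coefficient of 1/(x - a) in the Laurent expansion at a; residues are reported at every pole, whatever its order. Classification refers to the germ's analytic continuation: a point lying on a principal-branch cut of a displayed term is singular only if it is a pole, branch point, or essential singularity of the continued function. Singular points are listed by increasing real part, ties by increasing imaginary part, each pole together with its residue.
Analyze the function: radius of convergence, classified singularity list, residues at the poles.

Denominator factor (x - 3)^2: pole of order 2 at 3, modulus 3.
Denominator factor (x + 1/10)^2: pole of order 2 at -1/10, modulus 1/10.
The radius of convergence is the smallest modulus among the singular points: 1/10.
At the order-2 pole -1/10 set g(x) = (x - (-1/10))^2*f(x) = -5/(11*(x - 3)**2).
Order-2 pole: residue = g'(a); g'(-1/10) = -10000/327701, so the residue is -10000/327701.
At the order-2 pole 3 set g(x) = (x - (3))^2*f(x) = -5/(11*(x + 1/10)**2).
Order-2 pole: residue = g'(a); g'(3) = 10000/327701, so the residue is 10000/327701.
List the singular points by increasing real part (a conjugate pair: the negative imaginary part first).

Radius of convergence at 0: 1/10.
At -1/10: a pole of order 2; residue -10000/327701.
At 3: a pole of order 2; residue 10000/327701.
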